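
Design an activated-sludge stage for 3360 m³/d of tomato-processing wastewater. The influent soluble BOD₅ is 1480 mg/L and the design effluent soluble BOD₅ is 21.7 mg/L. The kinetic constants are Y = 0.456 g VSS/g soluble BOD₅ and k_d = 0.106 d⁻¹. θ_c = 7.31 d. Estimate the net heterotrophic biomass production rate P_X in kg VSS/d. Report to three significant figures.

P_X ≈ 1260 kg VSS/d

Correct the yield for decay: Y_obs = Y/(1 + k_d θ_c) = 0.456 / (1 + 0.106 × 7.31) = 0.456 / 1.775 = 0.2569.
Q·(S₀ − S) = 3360 × (1480 − 21.7) × 10⁻³ = 4900 kg/d removed.
Net biomass production P_X = Y_obs × Q·(S₀ − S) = 0.2569 × 4900 = 1259 kg VSS/d.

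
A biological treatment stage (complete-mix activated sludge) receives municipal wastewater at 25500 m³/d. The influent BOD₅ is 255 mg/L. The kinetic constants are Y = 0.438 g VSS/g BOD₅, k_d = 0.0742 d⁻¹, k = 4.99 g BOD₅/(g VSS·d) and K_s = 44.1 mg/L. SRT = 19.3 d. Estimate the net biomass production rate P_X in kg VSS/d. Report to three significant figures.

From the Monod/SRT balance for a CMAS, S = K_s·(1+k_d θ_c)/[θ_c·(Y k − k_d) − 1] = 44.1 × (1 + 0.0742 × 19.3) / [19.3 × (0.438 × 4.99 − 0.0742) − 1] = 107.3 / 39.75 = 2.698 mg/L.
Correct the yield for decay: Y_obs = Y/(1 + k_d θ_c) = 0.438 / (1 + 0.0742 × 19.3) = 0.438 / 2.432 = 0.1801.
Substrate removed = Q·(S₀ − S) = 25500 m³/d × (255 − 2.70) g/m³ = 6.43×10^6 g/d = 6434 kg/d.
P_X = Y_obs · Q(S₀ − S) = 0.1801 × 6434 = 1159 kg VSS/d.

P_X ≈ 1160 kg VSS/d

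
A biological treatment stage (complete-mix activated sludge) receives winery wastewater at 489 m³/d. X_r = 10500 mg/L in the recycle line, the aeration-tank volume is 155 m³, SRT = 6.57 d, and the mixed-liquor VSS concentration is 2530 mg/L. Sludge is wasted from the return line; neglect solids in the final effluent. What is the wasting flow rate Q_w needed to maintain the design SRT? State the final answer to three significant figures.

θ_c = V·X/(Q_w·X_r) when wasting from the recycle, so Q_w = V·X/(θ_c·X_r) = 155.0 × 2530 / (6.57 × 10500) = 5.685 m³/d.

Q_w ≈ 5.68 m³/d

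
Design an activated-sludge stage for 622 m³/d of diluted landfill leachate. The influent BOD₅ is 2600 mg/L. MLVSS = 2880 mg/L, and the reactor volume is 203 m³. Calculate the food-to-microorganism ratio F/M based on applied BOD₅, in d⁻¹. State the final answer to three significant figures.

F/M = Q·S₀ / (V·X) = 622 × 2600 / (203.0 × 2880) = 2.766 g BOD₅·(g VSS·d)⁻¹.

F/M ≈ 2.77 d⁻¹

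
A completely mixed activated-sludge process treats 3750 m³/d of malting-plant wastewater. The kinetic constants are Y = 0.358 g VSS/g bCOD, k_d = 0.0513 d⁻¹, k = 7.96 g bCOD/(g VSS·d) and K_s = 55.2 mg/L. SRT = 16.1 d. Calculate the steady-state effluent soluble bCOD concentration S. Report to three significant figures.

Effluent substrate depends only on kinetics and SRT: S = K_s(1 + k_d θ_c) / [θ_c(Yk − k_d) − 1] = 55.2 × (1 + 0.0513 × 16.1) / [16.1 × (0.358 × 7.96 − 0.0513) − 1] = 100.8 / 44.05 = 2.288 mg/L.

S ≈ 2.29 mg/L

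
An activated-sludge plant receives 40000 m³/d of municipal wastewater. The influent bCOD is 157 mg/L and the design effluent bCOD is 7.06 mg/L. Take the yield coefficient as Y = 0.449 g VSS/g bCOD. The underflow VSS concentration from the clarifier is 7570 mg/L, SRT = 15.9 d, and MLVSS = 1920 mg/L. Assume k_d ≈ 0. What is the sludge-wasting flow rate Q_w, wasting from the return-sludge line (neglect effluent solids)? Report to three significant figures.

Q_w ≈ 356 m³/d

Biomass mass balance (decay neglected): V·X = Y·Q·(S₀ − S)·θ_c, so V = 0.449 × 40000 × (157 − 7.06) × 15.9 / 1920 = 22301 m³.
Q_w = (V·X)/(θ_c X_r) = 22301 × 1920 / (15.9 × 7570) = 355.7 m³/d.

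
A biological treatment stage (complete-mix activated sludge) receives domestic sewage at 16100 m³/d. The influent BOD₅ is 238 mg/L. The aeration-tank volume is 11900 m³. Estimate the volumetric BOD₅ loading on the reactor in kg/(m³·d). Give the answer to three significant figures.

L_v = Q S₀ / V = 16100 × 238 × 10⁻³ / 11900 = 0.3220 kg/(m³·d).

L_v ≈ 0.322 kg BOD₅/(m³·d)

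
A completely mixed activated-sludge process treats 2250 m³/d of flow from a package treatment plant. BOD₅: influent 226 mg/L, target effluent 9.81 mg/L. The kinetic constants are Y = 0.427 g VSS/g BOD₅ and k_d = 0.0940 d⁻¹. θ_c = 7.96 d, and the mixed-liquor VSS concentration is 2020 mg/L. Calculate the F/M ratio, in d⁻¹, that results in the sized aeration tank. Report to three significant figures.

F/M ≈ 0.538 d⁻¹

Steady-state biomass mass balance: V·X·(1 + k_d·θ_c) = Y·Q·(S₀ − S)·θ_c, so V = 0.427 × 2250 × (226 − 9.81) × 7.96 / [2020 × (1 + 0.0940 × 7.96)] = 1.65×10^6 / 3531 = 468.2 m³.
F/M = applied load / biomass = Q·S₀/(V·X) = 2250 × 226 / (468.2 × 2020) = 0.5377 d⁻¹.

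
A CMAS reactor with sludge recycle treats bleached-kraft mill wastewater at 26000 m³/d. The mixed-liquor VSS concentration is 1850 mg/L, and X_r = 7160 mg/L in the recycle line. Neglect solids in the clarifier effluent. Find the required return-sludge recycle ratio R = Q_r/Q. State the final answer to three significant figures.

R = Q_r/Q = X/(X_r − X) = 1850 / (7160 − 1850) = 0.3484.

R ≈ 0.348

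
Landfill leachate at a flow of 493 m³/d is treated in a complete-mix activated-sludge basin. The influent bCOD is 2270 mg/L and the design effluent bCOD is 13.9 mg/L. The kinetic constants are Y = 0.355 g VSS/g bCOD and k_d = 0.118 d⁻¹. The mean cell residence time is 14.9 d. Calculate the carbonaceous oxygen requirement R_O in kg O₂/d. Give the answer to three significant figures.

Correct the yield for decay: Y_obs = Y/(1 + k_d θ_c) = 0.355 / (1 + 0.118 × 14.9) = 0.355 / 2.758 = 0.1287.
Q·(S₀ − S) = 493 × (2270 − 13.9) × 10⁻³ = 1112 kg/d removed.
P_X = Y_obs·Q·(S₀ − S) = 0.1287 × 1112 = 143.2 kg VSS/d.
R_O = Q·(S₀ − S) − 1.42·P_X = 1112 − 1.42 × 143.2 = 909.0 kg O₂/d.

R_O ≈ 909 kg O₂/d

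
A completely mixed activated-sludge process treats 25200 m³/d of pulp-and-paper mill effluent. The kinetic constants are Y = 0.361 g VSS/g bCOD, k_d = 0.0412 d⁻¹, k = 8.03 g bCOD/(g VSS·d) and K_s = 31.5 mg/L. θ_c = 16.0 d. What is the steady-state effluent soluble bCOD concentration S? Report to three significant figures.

Effluent substrate depends only on kinetics and SRT: S = K_s(1 + k_d θ_c) / [θ_c(Yk − k_d) − 1] = 31.5 × (1 + 0.0412 × 16.0) / [16.0 × (0.361 × 8.03 − 0.0412) − 1] = 52.26 / 44.72 = 1.169 mg/L.

S ≈ 1.17 mg/L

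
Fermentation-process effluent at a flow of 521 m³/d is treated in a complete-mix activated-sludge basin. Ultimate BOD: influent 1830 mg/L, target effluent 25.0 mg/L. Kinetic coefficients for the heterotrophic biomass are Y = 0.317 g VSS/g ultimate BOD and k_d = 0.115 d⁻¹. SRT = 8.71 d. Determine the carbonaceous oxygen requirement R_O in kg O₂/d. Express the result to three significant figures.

Observed yield with endogenous decay: Y_obs = Y / (1 + k_d·θ_c) = 0.317 / (1 + 0.115 × 8.71) = 0.317 / 2.002 = 0.1584 g VSS/g ultimate BOD.
Substrate removed = Q·(S₀ − S) = 521 m³/d × (1830 − 25.0) g/m³ = 9.4×10^5 g/d = 940.4 kg/d.
P_X = Y_obs·Q·(S₀ − S) = 0.1584 × 940.4 = 148.9 kg VSS/d.
R_O = Q·ΔS − 1.42 P_X = 940.4 − 211.5 = 728.9 kg O₂/d.

R_O ≈ 729 kg O₂/d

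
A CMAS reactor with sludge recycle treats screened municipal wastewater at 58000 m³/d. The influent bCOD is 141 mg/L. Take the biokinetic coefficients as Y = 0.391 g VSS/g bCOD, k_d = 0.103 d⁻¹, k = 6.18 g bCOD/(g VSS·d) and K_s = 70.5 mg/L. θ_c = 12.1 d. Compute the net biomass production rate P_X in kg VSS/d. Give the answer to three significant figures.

For a completely mixed reactor with recycle the Lawrence–McCarty relation gives S = K_s·(1 + k_d·θ_c) / [θ_c·(Y·k − k_d) − 1] = 70.5 × (1 + 0.103 × 12.1) / [12.1 × (0.391 × 6.18 − 0.103) − 1] = 158.4 / 26.99 = 5.867 mg/L.
Correct the yield for decay: Y_obs = Y/(1 + k_d θ_c) = 0.391 / (1 + 0.103 × 12.1) = 0.391 / 2.246 = 0.1741.
ΔS = 141 − 5.87 = 135.1 mg/L, so the substrate removal rate is 58000 × 135.1/1000 = 7838 kg bCOD/d.
P_X = Y_obs · Q(S₀ − S) = 0.1741 × 7838 = 1364 kg VSS/d.

P_X ≈ 1360 kg VSS/d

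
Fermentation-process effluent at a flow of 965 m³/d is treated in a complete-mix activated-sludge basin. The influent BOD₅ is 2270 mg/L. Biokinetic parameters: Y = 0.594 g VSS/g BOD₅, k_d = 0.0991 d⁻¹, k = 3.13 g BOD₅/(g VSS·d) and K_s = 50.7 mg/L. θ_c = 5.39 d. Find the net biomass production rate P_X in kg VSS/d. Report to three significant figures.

From the Monod/SRT balance for a CMAS, S = K_s·(1+k_d θ_c)/[θ_c·(Y k − k_d) − 1] = 50.7 × (1 + 0.0991 × 5.39) / [5.39 × (0.594 × 3.13 − 0.0991) − 1] = 77.78 / 8.487 = 9.165 mg/L.
Y_obs = Y / (1 + k_d θ_c) = 0.594 / (1 + 0.0991 × 5.39) = 0.594 / 1.534 = 0.3872.
Mass of BOD₅ removed per day: Q(S₀ − S) = 965 × 2261 g/m³ = 2182 kg/d.
Biomass produced: P_X = Y_obs·Q·ΔS = 0.3872 × 2182 ≈ 844.7 kg VSS/d.

P_X ≈ 845 kg VSS/d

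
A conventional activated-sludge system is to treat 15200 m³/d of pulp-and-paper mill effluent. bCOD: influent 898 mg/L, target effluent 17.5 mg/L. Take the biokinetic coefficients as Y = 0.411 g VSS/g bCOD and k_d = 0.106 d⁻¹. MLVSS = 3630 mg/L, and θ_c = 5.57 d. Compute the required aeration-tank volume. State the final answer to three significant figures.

Rearranging the biomass balance for a CMAS with decay, V = Y·Q·ΔS·θ_c / [X·(1+k_d θ_c)] = 0.411 × 15200 × (898 − 17.5) × 5.57 / [3630 × (1 + 0.106 × 5.57)] = 3.06×10^7 / 5773 = 5307 m³.

V ≈ 5310 m³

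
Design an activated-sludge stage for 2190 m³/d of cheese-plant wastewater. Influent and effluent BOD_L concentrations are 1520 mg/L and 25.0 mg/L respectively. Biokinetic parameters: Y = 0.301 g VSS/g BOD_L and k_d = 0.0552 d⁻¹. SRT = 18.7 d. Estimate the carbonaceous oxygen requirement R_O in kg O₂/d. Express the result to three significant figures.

R_O ≈ 2590 kg O₂/d

The observed yield is Y_obs = Y/(1 + k_d·θ_c) = 0.301 / (1 + 0.0552 × 18.7) = 0.301 / 2.032 = 0.1481 g VSS per g BOD_L removed.
Mass of BOD_L removed per day: Q(S₀ − S) = 2190 × 1495 g/m³ = 3274 kg/d.
Net sludge production P_X = 0.1481 × 3274 = 484.9 kg VSS/d.
Carbonaceous O₂ demand = substrate oxidised − cell-mass equivalent = 3274 − 1.42 × 484.9 = 2585 kg O₂/d.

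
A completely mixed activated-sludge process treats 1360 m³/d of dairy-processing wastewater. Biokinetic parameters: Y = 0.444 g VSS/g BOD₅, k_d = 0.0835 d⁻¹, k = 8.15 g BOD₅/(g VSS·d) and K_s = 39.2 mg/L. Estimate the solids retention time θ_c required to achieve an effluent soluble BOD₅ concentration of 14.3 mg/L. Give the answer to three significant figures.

θ_c ≈ 1.13 d

Specific growth rate at S = 14.3 mg/L: μ = YkS/(K_s+S) = 0.444·8.15·14.3/(39.2+14.3) = 0.9672 d⁻¹.
θ_c = 1/(μ − k_d) = 1/(0.9672 − 0.0835) = 1/0.8837 = 1.132 d.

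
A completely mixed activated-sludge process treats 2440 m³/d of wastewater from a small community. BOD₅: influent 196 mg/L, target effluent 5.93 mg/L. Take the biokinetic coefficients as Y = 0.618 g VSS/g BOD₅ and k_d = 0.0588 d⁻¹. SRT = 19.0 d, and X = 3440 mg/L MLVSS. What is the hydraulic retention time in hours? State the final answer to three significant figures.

τ ≈ 7.35 h

From the SRT design equation V = Y Q (S₀−S) θ_c / [X (1 + k_d θ_c)] = 0.618 × 2440 × (196 − 5.93) × 19.0 / [3440 × (1 + 0.0588 × 19.0)] = 5.45×10^6 / 7283 = 747.7 m³.
HRT = V/Q = 747.7 m³ / 2440 m³·d⁻¹ = 0.3064 d × 24 = 7.354 h.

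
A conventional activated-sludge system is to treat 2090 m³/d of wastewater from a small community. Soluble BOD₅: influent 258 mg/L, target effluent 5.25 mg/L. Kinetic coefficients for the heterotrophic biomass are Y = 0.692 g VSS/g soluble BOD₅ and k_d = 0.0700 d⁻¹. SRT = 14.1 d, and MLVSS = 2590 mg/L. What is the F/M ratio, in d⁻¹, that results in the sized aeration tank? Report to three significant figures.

From the SRT design equation V = Y Q (S₀−S) θ_c / [X (1 + k_d θ_c)] = 0.692 × 2090 × (258 − 5.25) × 14.1 / [2590 × (1 + 0.0700 × 14.1)] = 5.15×10^6 / 5146 = 1002 m³.
F/M = Q·S₀ / (V·X) = 2090 × 258 / (1002 × 2590) = 0.2079 g soluble BOD₅·(g VSS·d)⁻¹.

F/M ≈ 0.208 d⁻¹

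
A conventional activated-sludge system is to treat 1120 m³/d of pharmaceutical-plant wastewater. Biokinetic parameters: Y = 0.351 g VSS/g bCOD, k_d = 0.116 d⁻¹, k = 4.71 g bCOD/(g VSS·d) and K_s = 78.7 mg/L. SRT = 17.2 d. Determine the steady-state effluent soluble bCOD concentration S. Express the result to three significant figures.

Effluent substrate depends only on kinetics and SRT: S = K_s(1 + k_d θ_c) / [θ_c(Yk − k_d) − 1] = 78.7 × (1 + 0.116 × 17.2) / [17.2 × (0.351 × 4.71 − 0.116) − 1] = 235.7 / 25.44 = 9.266 mg/L.

S ≈ 9.27 mg/L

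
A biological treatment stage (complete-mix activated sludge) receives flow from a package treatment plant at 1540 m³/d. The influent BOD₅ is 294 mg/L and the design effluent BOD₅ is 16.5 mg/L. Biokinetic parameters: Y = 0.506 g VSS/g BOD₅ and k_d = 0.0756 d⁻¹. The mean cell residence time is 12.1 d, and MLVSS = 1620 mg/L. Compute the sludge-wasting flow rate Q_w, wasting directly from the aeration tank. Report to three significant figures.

Steady-state biomass mass balance: V·X·(1 + k_d·θ_c) = Y·Q·(S₀ − S)·θ_c, so V = 0.506 × 1540 × (294 − 16.5) × 12.1 / [1620 × (1 + 0.0756 × 12.1)] = 2.62×10^6 / 3102 = 843.5 m³.
For wasting at MLVSS concentration, Q_w = V/θ_c = 843.5/12.1 = 69.71 m³/d.

Q_w ≈ 69.7 m³/d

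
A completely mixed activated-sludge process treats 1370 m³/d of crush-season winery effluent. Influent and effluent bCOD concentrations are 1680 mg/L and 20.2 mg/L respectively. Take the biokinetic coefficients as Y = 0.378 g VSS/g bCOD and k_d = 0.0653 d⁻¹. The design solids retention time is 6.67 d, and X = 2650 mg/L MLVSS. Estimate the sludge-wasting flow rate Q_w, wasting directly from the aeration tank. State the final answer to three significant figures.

Rearranging the biomass balance for a CMAS with decay, V = Y·Q·ΔS·θ_c / [X·(1+k_d θ_c)] = 0.378 × 1370 × (1680 − 20.2) × 6.67 / [2650 × (1 + 0.0653 × 6.67)] = 5.73×10^6 / 3804 = 1507 m³.
Wasting from the aeration tank: Q_w = V / θ_c = 1507 / 6.67 = 225.9 m³/d.

Q_w ≈ 226 m³/d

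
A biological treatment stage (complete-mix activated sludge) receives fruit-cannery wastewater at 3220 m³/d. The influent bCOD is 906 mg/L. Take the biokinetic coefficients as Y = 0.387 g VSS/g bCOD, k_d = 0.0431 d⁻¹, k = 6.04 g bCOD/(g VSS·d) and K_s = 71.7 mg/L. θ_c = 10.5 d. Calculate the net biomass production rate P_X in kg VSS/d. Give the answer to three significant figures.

From the Monod/SRT balance for a CMAS, S = K_s·(1+k_d θ_c)/[θ_c·(Y k − k_d) − 1] = 71.7 × (1 + 0.0431 × 10.5) / [10.5 × (0.387 × 6.04 − 0.0431) − 1] = 104.1 / 23.09 = 4.510 mg/L.
Observed yield with endogenous decay: Y_obs = Y / (1 + k_d·θ_c) = 0.387 / (1 + 0.0431 × 10.5) = 0.387 / 1.453 = 0.2664 g VSS/g bCOD.
ΔS = 906 − 4.51 = 901.5 mg/L, so the substrate removal rate is 3220 × 901.5/1000 = 2903 kg bCOD/d.
Net biomass production P_X = Y_obs × Q·(S₀ − S) = 0.2664 × 2903 = 773.4 kg VSS/d.

P_X ≈ 773 kg VSS/d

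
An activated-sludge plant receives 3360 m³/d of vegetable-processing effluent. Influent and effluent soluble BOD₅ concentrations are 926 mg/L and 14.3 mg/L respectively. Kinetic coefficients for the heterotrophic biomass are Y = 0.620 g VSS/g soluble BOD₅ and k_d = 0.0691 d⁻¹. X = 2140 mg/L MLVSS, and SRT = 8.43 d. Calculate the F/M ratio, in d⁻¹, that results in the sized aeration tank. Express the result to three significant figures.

From the SRT design equation V = Y Q (S₀−S) θ_c / [X (1 + k_d θ_c)] = 0.620 × 3360 × (926 − 14.3) × 8.43 / [2140 × (1 + 0.0691 × 8.43)] = 1.6×10^7 / 3387 = 4728 m³.
Food-to-microorganism ratio F/M = Q S₀ / (V X) = 3360 × 926 / (4728 × 2140) = 0.3075 d⁻¹.

F/M ≈ 0.308 d⁻¹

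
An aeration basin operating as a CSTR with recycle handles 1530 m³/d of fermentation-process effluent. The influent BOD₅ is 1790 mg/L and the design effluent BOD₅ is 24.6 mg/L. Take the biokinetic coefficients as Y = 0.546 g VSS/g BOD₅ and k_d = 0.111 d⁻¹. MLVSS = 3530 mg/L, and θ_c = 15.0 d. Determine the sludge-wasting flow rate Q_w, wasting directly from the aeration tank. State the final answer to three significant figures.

Q_w ≈ 157 m³/d

From the SRT design equation V = Y Q (S₀−S) θ_c / [X (1 + k_d θ_c)] = 0.546 × 1530 × (1790 − 24.6) × 15.0 / [3530 × (1 + 0.111 × 15.0)] = 2.21×10^7 / 9407 = 2352 m³.
For wasting at MLVSS concentration, Q_w = V/θ_c = 2352/15.0 = 156.8 m³/d.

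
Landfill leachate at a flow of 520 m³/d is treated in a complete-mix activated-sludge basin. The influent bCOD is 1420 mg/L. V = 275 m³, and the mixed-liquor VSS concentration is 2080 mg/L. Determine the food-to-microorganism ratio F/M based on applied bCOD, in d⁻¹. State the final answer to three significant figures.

Food-to-microorganism ratio F/M = Q S₀ / (V X) = 520 × 1420 / (275.0 × 2080) = 1.291 d⁻¹.

F/M ≈ 1.29 d⁻¹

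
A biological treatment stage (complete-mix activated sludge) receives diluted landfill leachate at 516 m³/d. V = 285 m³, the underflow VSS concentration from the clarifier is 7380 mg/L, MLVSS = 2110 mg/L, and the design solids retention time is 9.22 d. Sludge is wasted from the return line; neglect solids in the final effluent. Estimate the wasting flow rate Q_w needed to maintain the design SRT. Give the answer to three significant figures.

Wasting from the return line (neglecting effluent solids): Q_w = V·X / (θ_c·X_r) = 285.0 × 2110 / (9.22 × 7380) = 8.838 m³/d.

Q_w ≈ 8.84 m³/d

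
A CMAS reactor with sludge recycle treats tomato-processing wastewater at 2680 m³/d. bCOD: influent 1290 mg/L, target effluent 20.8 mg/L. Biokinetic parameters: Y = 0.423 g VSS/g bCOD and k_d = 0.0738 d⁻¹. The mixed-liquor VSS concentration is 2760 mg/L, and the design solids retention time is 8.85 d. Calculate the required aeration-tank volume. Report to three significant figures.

V ≈ 2790 m³

Steady-state biomass mass balance: V·X·(1 + k_d·θ_c) = Y·Q·(S₀ − S)·θ_c, so V = 0.423 × 2680 × (1290 − 20.8) × 8.85 / [2760 × (1 + 0.0738 × 8.85)] = 1.27×10^7 / 4563 = 2791 m³.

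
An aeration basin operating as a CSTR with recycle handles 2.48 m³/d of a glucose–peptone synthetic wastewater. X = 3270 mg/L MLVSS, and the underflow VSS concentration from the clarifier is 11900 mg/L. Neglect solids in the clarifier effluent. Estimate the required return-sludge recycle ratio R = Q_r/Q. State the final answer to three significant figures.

Mass balance around the secondary clarifier (neglecting effluent solids): R = X / (X_r − X) = 3270 / (11900 − 3270) = 0.3789.

R ≈ 0.379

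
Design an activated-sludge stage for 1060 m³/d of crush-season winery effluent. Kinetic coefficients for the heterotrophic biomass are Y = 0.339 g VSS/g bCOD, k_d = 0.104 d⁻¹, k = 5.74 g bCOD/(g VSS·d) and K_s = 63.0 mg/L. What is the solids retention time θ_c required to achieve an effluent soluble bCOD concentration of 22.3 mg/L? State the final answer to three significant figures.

θ_c ≈ 2.47 d

From 1/θ_c = Y·k·S/(K_s + S) − k_d: Y·k·S/(K_s+S) = 0.339 × 5.74 × 22.3 / (63.0 + 22.3) = 0.5087 d⁻¹.
θ_c = 1/(μ − k_d) = 1/(0.5087 − 0.104) = 1/0.4047 = 2.471 d.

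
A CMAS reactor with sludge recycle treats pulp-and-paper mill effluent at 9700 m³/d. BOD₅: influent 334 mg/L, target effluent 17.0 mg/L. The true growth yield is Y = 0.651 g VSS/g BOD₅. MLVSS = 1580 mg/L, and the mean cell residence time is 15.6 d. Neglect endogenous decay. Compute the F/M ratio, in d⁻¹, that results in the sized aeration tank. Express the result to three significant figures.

V·X = Y·Q·ΔS·θ_c gives V = 0.651 × 9700 × (334 − 17.0) × 15.6 / 1580 = 19764 m³.
F/M = Q·S₀ / (V·X) = 9700 × 334 / (19764 × 1580) = 0.1037 g BOD₅·(g VSS·d)⁻¹.

F/M ≈ 0.104 d⁻¹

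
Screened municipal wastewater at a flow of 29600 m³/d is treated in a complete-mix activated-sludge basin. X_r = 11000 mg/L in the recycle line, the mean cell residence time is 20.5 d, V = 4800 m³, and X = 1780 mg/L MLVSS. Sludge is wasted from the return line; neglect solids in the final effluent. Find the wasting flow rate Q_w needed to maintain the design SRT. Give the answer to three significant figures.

Q_w ≈ 37.9 m³/d

Wasting from the return line (neglecting effluent solids): Q_w = V·X / (θ_c·X_r) = 4800 × 1780 / (20.5 × 11000) = 37.89 m³/d.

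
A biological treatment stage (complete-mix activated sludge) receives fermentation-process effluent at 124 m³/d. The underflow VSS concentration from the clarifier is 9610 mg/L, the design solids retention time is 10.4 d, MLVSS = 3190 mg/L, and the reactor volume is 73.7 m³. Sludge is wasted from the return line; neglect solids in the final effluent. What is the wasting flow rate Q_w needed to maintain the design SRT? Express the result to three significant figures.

Q_w ≈ 2.35 m³/d

Q_w = (V·X)/(θ_c X_r) = 73.70 × 3190 / (10.4 × 9610) = 2.352 m³/d.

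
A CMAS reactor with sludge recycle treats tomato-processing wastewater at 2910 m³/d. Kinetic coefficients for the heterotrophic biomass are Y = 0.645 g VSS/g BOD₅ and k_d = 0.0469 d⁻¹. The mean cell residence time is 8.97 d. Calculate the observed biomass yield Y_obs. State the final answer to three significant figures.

Y_obs ≈ 0.454 g VSS/g BOD₅

The observed yield is Y_obs = Y/(1 + k_d·θ_c) = 0.645 / (1 + 0.0469 × 8.97) = 0.645 / 1.421 = 0.4540 g VSS per g BOD₅ removed.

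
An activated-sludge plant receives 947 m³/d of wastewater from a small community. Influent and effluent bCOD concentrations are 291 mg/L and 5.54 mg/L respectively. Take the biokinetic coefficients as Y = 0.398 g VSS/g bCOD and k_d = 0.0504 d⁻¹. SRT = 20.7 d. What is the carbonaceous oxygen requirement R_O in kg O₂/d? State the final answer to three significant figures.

Y_obs = Y / (1 + k_d θ_c) = 0.398 / (1 + 0.0504 × 20.7) = 0.398 / 2.043 = 0.1948.
Substrate removed = Q·(S₀ − S) = 947 m³/d × (291 − 5.54) g/m³ = 2.7×10^5 g/d = 270.3 kg/d.
Net sludge production P_X = 0.1948 × 270.3 = 52.66 kg VSS/d.
R_O = Q·ΔS − 1.42 P_X = 270.3 − 74.77 = 195.6 kg O₂/d.

R_O ≈ 196 kg O₂/d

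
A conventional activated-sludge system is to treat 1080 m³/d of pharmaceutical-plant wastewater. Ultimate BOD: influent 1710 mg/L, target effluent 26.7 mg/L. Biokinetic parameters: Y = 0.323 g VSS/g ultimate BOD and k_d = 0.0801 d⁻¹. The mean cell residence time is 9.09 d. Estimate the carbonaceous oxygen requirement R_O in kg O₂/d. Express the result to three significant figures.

Y_obs = Y / (1 + k_d θ_c) = 0.323 / (1 + 0.0801 × 9.09) = 0.323 / 1.728 = 0.1869.
Q·(S₀ − S) = 1080 × (1710 − 26.7) × 10⁻³ = 1818 kg/d removed.
Net sludge production P_X = 0.1869 × 1818 = 339.8 kg VSS/d.
Carbonaceous O₂ demand = substrate oxidised − cell-mass equivalent = 1818 − 1.42 × 339.8 = 1335 kg O₂/d.

R_O ≈ 1340 kg O₂/d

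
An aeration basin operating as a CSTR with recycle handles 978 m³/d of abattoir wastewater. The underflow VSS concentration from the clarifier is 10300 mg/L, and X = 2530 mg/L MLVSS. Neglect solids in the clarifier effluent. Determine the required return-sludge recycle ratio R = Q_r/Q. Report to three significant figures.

Solids balance on the clarifier gives (1+R)X = R·X_r, so R = X/(X_r − X) = 2530 / (10300 − 2530) = 0.3256.

R ≈ 0.326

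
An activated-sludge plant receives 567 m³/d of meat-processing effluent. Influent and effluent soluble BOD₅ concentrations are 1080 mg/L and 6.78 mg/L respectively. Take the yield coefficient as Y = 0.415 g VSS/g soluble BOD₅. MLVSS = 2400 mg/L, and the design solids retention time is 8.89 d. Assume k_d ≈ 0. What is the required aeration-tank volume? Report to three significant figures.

V·X = Y·Q·ΔS·θ_c gives V = 0.415 × 567 × (1080 − 6.78) × 8.89 / 2400 = 935.4 m³.

V ≈ 935 m³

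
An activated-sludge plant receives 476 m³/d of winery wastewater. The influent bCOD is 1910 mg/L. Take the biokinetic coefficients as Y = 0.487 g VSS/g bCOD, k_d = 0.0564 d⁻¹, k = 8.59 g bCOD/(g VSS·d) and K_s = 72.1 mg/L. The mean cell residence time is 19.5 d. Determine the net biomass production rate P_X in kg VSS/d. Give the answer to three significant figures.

P_X ≈ 211 kg VSS/d

From the Monod/SRT balance for a CMAS, S = K_s·(1+k_d θ_c)/[θ_c·(Y k − k_d) − 1] = 72.1 × (1 + 0.0564 × 19.5) / [19.5 × (0.487 × 8.59 − 0.0564) − 1] = 151.4 / 79.48 = 1.905 mg/L.
The observed yield is Y_obs = Y/(1 + k_d·θ_c) = 0.487 / (1 + 0.0564 × 19.5) = 0.487 / 2.100 = 0.2319 g VSS per g bCOD removed.
Q·(S₀ − S) = 476 × (1910 − 1.90) × 10⁻³ = 908.3 kg/d removed.
P_X = Y_obs · Q(S₀ − S) = 0.2319 × 908.3 = 210.6 kg VSS/d.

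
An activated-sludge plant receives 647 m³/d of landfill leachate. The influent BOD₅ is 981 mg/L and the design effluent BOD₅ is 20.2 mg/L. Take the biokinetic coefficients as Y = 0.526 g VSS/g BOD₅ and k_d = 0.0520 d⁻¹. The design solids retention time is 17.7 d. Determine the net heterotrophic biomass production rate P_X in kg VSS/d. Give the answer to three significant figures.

P_X ≈ 170 kg VSS/d

Correct the yield for decay: Y_obs = Y/(1 + k_d θ_c) = 0.526 / (1 + 0.0520 × 17.7) = 0.526 / 1.920 = 0.2739.
ΔS = 981 − 20.2 = 960.8 mg/L, so the substrate removal rate is 647 × 960.8/1000 = 621.6 kg BOD₅/d.
Net biomass production P_X = Y_obs × Q·(S₀ − S) = 0.2739 × 621.6 = 170.3 kg VSS/d.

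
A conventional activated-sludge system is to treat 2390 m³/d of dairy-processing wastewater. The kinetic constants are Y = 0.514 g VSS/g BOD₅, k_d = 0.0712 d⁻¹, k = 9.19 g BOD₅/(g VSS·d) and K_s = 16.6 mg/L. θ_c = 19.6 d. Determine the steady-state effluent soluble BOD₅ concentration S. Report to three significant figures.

S ≈ 0.441 mg/L

For a completely mixed reactor with recycle the Lawrence–McCarty relation gives S = K_s·(1 + k_d·θ_c) / [θ_c·(Y·k − k_d) − 1] = 16.6 × (1 + 0.0712 × 19.6) / [19.6 × (0.514 × 9.19 − 0.0712) − 1] = 39.77 / 90.19 = 0.4409 mg/L.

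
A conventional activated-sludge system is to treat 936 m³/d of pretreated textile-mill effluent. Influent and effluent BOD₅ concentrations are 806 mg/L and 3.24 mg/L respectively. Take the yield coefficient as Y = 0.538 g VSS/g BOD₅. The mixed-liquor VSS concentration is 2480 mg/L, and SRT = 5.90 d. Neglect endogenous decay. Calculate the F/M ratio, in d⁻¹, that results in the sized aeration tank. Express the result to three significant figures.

Biomass mass balance (decay neglected): V·X = Y·Q·(S₀ − S)·θ_c, so V = 0.538 × 936 × (806 − 3.24) × 5.90 / 2480 = 961.7 m³.
F/M = applied load / biomass = Q·S₀/(V·X) = 936 × 806 / (961.7 × 2480) = 0.3163 d⁻¹.

F/M ≈ 0.316 d⁻¹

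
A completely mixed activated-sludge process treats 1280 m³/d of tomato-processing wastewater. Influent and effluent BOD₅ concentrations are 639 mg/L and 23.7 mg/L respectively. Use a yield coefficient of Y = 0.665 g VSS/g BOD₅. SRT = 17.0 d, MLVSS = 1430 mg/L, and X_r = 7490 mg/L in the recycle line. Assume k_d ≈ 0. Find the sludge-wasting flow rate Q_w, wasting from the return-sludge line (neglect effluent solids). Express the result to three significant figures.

With k_d = 0 the design equation reduces to V = Y Q (S₀−S) θ_c / X = 0.665 × 1280 × (639 − 23.7) × 17.0 / 1430 = 6226 m³.
Q_w = (V·X)/(θ_c X_r) = 6226 × 1430 / (17.0 × 7490) = 69.93 m³/d.

Q_w ≈ 69.9 m³/d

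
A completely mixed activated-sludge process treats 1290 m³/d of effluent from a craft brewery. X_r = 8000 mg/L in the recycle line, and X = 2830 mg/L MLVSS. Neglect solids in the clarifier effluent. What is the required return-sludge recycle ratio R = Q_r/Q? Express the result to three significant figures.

R ≈ 0.547

R = Q_r/Q = X/(X_r − X) = 2830 / (8000 − 2830) = 0.5474.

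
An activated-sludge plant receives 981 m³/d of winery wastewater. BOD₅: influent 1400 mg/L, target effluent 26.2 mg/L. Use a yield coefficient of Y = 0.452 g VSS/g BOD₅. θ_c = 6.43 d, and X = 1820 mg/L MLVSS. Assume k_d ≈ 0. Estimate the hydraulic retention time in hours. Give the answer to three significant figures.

Biomass mass balance (decay neglected): V·X = Y·Q·(S₀ − S)·θ_c, so V = 0.452 × 981 × (1400 − 26.2) × 6.43 / 1820 = 2152 m³.
HRT = V/Q = 2152 m³ / 981 m³·d⁻¹ = 2.194 d × 24 = 52.65 h.

τ ≈ 52.7 h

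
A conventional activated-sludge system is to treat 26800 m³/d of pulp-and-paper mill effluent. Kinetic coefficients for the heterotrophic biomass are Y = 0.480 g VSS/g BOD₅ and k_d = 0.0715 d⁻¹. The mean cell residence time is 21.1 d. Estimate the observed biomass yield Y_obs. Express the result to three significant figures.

Y_obs ≈ 0.191 g VSS/g BOD₅

Y_obs = Y / (1 + k_d θ_c) = 0.480 / (1 + 0.0715 × 21.1) = 0.480 / 2.509 = 0.1913.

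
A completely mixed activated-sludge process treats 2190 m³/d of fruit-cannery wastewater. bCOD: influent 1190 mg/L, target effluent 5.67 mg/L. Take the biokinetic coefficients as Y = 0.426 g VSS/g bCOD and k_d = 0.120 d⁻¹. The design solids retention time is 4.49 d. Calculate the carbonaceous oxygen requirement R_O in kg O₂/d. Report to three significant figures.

R_O ≈ 1570 kg O₂/d

Correct the yield for decay: Y_obs = Y/(1 + k_d θ_c) = 0.426 / (1 + 0.120 × 4.49) = 0.426 / 1.539 = 0.2768.
Mass of bCOD removed per day: Q(S₀ − S) = 2190 × 1184 g/m³ = 2594 kg/d.
Net sludge production P_X = 0.2768 × 2594 = 718.0 kg VSS/d.
R_O = Q·ΔS − 1.42 P_X = 2594 − 1020 = 1574 kg O₂/d.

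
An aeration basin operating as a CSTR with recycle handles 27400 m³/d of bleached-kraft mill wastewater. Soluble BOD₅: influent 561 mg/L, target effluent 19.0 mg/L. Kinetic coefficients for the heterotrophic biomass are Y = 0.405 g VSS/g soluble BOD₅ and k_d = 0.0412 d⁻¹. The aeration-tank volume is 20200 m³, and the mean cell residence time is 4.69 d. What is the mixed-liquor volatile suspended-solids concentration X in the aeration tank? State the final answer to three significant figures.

X ≈ 1170 mg/L

Solving the biomass balance for X: X = Y Q (S₀−S) θ_c / [V (1+k_d θ_c)] = 0.405 × 27400 × (561 − 19.0) × 4.69 / [20200 × (1 + 0.0412 × 4.69)] = 1170 mg/L.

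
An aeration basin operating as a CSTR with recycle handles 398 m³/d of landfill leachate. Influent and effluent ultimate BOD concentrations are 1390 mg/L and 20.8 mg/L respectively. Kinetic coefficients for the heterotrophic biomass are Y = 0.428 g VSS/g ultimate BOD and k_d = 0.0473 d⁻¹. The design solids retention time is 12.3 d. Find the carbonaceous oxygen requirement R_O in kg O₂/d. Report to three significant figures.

R_O ≈ 336 kg O₂/d

Observed yield with endogenous decay: Y_obs = Y / (1 + k_d·θ_c) = 0.428 / (1 + 0.0473 × 12.3) = 0.428 / 1.582 = 0.2706 g VSS/g ultimate BOD.
ΔS = 1390 − 20.8 = 1369 mg/L, so the substrate removal rate is 398 × 1369/1000 = 544.9 kg ultimate BOD/d.
Net sludge production P_X = 0.2706 × 544.9 = 147.5 kg VSS/d.
R_O = Q·(S₀ − S) − 1.42·P_X = 544.9 − 1.42 × 147.5 = 335.6 kg O₂/d.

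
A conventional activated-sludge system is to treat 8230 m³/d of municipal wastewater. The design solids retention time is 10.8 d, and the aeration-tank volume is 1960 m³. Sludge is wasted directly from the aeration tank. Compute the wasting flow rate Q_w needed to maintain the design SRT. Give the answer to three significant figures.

With mixed-liquor wasting, θ_c = V/Q_w, so Q_w = V/θ_c = 1960/10.8 = 181.5 m³/d.

Q_w ≈ 181 m³/d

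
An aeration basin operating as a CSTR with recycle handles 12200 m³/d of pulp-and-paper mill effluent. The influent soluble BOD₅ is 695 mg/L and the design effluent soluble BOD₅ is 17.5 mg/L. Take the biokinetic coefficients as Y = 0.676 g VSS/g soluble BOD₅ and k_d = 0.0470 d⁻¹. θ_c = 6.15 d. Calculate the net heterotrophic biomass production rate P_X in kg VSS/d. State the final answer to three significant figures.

P_X ≈ 4330 kg VSS/d

Y_obs = Y / (1 + k_d θ_c) = 0.676 / (1 + 0.0470 × 6.15) = 0.676 / 1.289 = 0.5244.
ΔS = 695 − 17.5 = 677.5 mg/L, so the substrate removal rate is 12200 × 677.5/1000 = 8266 kg soluble BOD₅/d.
Biomass produced: P_X = Y_obs·Q·ΔS = 0.5244 × 8266 ≈ 4335 kg VSS/d.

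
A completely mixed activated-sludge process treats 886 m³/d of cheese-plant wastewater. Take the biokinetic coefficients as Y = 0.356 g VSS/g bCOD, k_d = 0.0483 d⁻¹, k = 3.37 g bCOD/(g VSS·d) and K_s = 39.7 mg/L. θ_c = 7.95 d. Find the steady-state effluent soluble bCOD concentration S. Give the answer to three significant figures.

S ≈ 6.74 mg/L

From the Monod/SRT balance for a CMAS, S = K_s·(1+k_d θ_c)/[θ_c·(Y k − k_d) − 1] = 39.7 × (1 + 0.0483 × 7.95) / [7.95 × (0.356 × 3.37 − 0.0483) − 1] = 54.94 / 8.154 = 6.738 mg/L.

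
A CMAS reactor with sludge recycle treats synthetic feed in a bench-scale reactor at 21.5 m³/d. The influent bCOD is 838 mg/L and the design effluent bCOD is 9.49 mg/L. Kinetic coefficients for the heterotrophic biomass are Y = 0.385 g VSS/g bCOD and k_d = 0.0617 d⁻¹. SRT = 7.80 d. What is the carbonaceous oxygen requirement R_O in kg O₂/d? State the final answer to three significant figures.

R_O ≈ 11.2 kg O₂/d

The observed yield is Y_obs = Y/(1 + k_d·θ_c) = 0.385 / (1 + 0.0617 × 7.80) = 0.385 / 1.481 = 0.2599 g VSS per g bCOD removed.
ΔS = 838 − 9.49 = 828.5 mg/L, so the substrate removal rate is 21.5 × 828.5/1000 = 17.81 kg bCOD/d.
P_X = Y_obs·Q·(S₀ − S) = 0.2599 × 17.81 = 4.630 kg VSS/d.
Carbonaceous O₂ demand = substrate oxidised − cell-mass equivalent = 17.81 − 1.42 × 4.630 = 11.24 kg O₂/d.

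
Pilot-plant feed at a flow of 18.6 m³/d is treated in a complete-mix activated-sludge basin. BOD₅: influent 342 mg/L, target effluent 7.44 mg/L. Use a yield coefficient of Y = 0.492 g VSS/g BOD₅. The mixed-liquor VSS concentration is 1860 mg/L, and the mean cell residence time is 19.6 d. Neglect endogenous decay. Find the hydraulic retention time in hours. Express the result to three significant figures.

Biomass mass balance (decay neglected): V·X = Y·Q·(S₀ − S)·θ_c, so V = 0.492 × 18.6 × (342 − 7.44) × 19.6 / 1860 = 32.26 m³.
HRT = V/Q = 32.26 m³ / 18.6 m³·d⁻¹ = 1.735 d × 24 = 41.63 h.

τ ≈ 41.6 h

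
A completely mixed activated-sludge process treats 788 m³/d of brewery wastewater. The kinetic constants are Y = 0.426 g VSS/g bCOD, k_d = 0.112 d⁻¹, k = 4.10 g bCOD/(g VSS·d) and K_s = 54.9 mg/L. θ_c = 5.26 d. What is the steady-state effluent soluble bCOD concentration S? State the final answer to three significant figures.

From the Monod/SRT balance for a CMAS, S = K_s·(1+k_d θ_c)/[θ_c·(Y k − k_d) − 1] = 54.9 × (1 + 0.112 × 5.26) / [5.26 × (0.426 × 4.10 − 0.112) − 1] = 87.24 / 7.598 = 11.48 mg/L.

S ≈ 11.5 mg/L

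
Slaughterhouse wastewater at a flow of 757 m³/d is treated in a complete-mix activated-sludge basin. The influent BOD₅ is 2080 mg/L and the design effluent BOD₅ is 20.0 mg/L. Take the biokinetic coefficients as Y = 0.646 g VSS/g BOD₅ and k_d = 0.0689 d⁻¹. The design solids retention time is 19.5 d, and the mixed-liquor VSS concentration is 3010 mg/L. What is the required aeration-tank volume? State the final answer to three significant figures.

Rearranging the biomass balance for a CMAS with decay, V = Y·Q·ΔS·θ_c / [X·(1+k_d θ_c)] = 0.646 × 757 × (2080 − 20.0) × 19.5 / [3010 × (1 + 0.0689 × 19.5)] = 1.96×10^7 / 7054 = 2785 m³.

V ≈ 2780 m³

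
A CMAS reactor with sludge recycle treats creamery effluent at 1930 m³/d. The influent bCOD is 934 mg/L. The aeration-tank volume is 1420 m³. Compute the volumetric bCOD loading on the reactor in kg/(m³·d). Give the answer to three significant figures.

L_v ≈ 1.27 kg bCOD/(m³·d)

Applied bCOD load per unit volume = Q·S₀/V = (1930 × 934/1000)/1420 = 1.269 kg bCOD·m⁻³·d⁻¹.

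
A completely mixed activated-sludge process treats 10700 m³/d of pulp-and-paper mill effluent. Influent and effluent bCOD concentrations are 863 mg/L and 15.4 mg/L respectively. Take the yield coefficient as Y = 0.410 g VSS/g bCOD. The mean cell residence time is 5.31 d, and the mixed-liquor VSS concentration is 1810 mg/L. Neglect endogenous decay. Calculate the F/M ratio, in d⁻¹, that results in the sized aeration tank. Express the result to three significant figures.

V·X = Y·Q·ΔS·θ_c gives V = 0.410 × 10700 × (863 − 15.4) × 5.31 / 1810 = 10909 m³.
F/M = Q·S₀ / (V·X) = 10700 × 863 / (10909 × 1810) = 0.4677 g bCOD·(g VSS·d)⁻¹.

F/M ≈ 0.468 d⁻¹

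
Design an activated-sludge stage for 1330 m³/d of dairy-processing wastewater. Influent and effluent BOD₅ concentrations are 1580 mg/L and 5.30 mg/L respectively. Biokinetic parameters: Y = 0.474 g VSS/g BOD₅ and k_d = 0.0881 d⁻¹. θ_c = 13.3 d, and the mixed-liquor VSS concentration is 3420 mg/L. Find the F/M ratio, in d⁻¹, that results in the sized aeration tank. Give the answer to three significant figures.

Rearranging the biomass balance for a CMAS with decay, V = Y·Q·ΔS·θ_c / [X·(1+k_d θ_c)] = 0.474 × 1330 × (1580 − 5.30) × 13.3 / [3420 × (1 + 0.0881 × 13.3)] = 1.32×10^7 / 7427 = 1778 m³.
F/M = Q·S₀ / (V·X) = 1330 × 1580 / (1778 × 3420) = 0.3456 g BOD₅·(g VSS·d)⁻¹.

F/M ≈ 0.346 d⁻¹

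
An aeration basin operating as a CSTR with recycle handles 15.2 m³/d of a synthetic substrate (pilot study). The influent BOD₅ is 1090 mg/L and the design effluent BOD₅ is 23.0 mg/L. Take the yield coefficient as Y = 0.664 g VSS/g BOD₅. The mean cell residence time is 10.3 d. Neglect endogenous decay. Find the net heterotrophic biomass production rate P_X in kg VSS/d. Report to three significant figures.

P_X ≈ 10.8 kg VSS/d

No decay correction is needed, so Y_obs = Y = 0.664.
Substrate removed = Q·(S₀ − S) = 15.2 m³/d × (1090 − 23.0) g/m³ = 1.62×10^4 g/d = 16.22 kg/d.
Biomass produced: P_X = Y_obs·Q·ΔS = 0.6640 × 16.22 ≈ 10.77 kg VSS/d.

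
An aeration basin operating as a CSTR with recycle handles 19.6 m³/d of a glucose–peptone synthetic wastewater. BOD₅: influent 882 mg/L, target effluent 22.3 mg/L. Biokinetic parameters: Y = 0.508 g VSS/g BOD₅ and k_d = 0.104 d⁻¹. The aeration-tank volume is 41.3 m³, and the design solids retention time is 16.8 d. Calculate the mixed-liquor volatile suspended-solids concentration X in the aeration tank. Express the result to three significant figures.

From V·X·(1 + k_d·θ_c) = Y·Q·(S₀ − S)·θ_c: X = 0.508 × 19.6 × (882 − 22.3) × 16.8 / [41.3 × (1 + 0.104 × 16.8)] = 1267 mg/L.

X ≈ 1270 mg/L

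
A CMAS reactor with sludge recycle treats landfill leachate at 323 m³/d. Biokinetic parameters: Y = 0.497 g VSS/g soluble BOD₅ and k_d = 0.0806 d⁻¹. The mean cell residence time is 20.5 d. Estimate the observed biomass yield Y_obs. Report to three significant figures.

Y_obs ≈ 0.187 g VSS/g soluble BOD₅

The observed yield is Y_obs = Y/(1 + k_d·θ_c) = 0.497 / (1 + 0.0806 × 20.5) = 0.497 / 2.652 = 0.1874 g VSS per g soluble BOD₅ removed.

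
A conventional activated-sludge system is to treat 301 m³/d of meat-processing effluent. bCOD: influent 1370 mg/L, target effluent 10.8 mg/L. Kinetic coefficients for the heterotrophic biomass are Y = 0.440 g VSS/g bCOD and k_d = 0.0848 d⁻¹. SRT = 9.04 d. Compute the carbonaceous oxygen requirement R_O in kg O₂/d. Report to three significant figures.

R_O ≈ 264 kg O₂/d

Observed yield with endogenous decay: Y_obs = Y / (1 + k_d·θ_c) = 0.440 / (1 + 0.0848 × 9.04) = 0.440 / 1.767 = 0.2491 g VSS/g bCOD.
ΔS = 1370 − 10.8 = 1359 mg/L, so the substrate removal rate is 301 × 1359/1000 = 409.1 kg bCOD/d.
P_X = Y_obs·Q·(S₀ − S) = 0.2491 × 409.1 = 101.9 kg VSS/d.
Carbonaceous O₂ demand = substrate oxidised − cell-mass equivalent = 409.1 − 1.42 × 101.9 = 264.4 kg O₂/d.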